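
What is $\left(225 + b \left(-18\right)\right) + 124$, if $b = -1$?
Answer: $367$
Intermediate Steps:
$\left(225 + b \left(-18\right)\right) + 124 = \left(225 - -18\right) + 124 = \left(225 + 18\right) + 124 = 243 + 124 = 367$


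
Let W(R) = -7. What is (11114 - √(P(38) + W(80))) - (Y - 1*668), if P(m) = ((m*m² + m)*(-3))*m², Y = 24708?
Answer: -12926 - I*√237870127 ≈ -12926.0 - 15423.0*I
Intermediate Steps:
P(m) = m²*(-3*m - 3*m³) (P(m) = ((m³ + m)*(-3))*m² = ((m + m³)*(-3))*m² = (-3*m - 3*m³)*m² = m²*(-3*m - 3*m³))
(11114 - √(P(38) + W(80))) - (Y - 1*668) = (11114 - √(3*38³*(-1 - 1*38²) - 7)) - (24708 - 1*668) = (11114 - √(3*54872*(-1 - 1*1444) - 7)) - (24708 - 668) = (11114 - √(3*54872*(-1 - 1444) - 7)) - 1*24040 = (11114 - √(3*54872*(-1445) - 7)) - 24040 = (11114 - √(-237870120 - 7)) - 24040 = (11114 - √(-237870127)) - 24040 = (11114 - I*√237870127) - 24040 = -12926 - I*√237870127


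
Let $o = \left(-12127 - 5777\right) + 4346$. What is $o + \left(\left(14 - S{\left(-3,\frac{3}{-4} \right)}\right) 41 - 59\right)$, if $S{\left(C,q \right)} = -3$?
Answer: $-12920$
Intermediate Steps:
$o = -13558$ ($o = -17904 + 4346 = -13558$)
$o + \left(\left(14 - S{\left(-3,\frac{3}{-4} \right)}\right) 41 - 59\right) = -13558 - \left(59 - \left(14 - -3\right) 41\right) = -13558 - \left(59 - \left(14 + 3\right) 41\right) = -13558 + \left(17 \cdot 41 - 59\right) = -13558 + \left(697 - 59\right) = -13558 + 638 = -12920$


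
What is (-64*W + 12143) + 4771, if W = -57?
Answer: 20562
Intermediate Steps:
(-64*W + 12143) + 4771 = (-64*(-57) + 12143) + 4771 = (3648 + 12143) + 4771 = 15791 + 4771 = 20562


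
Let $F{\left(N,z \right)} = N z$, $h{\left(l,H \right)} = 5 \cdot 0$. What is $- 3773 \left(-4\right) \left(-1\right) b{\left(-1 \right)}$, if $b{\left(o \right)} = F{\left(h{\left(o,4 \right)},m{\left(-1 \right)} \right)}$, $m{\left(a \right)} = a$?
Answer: $0$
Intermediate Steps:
$h{\left(l,H \right)} = 0$
$b{\left(o \right)} = 0$ ($b{\left(o \right)} = 0 \left(-1\right) = 0$)
$- 3773 \left(-4\right) \left(-1\right) b{\left(-1 \right)} = - 3773 \left(-4\right) \left(-1\right) 0 = - 3773 \cdot 4 \cdot 0 = \left(-3773\right) 0 = 0$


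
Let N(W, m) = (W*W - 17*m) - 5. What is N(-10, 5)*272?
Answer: 2720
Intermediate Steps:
N(W, m) = -5 + W² - 17*m (N(W, m) = (W² - 17*m) - 5 = -5 + W² - 17*m)
N(-10, 5)*272 = (-5 + (-10)² - 17*5)*272 = (-5 + 100 - 85)*272 = 10*272 = 2720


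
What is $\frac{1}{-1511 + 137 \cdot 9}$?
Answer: $- \frac{1}{278} \approx -0.0035971$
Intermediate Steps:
$\frac{1}{-1511 + 137 \cdot 9} = \frac{1}{-1511 + 1233} = \frac{1}{-278} = - \frac{1}{278}$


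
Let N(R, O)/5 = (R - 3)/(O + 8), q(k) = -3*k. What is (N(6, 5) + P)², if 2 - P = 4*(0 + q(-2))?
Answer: 73441/169 ≈ 434.56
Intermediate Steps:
N(R, O) = 5*(-3 + R)/(8 + O) (N(R, O) = 5*((R - 3)/(O + 8)) = 5*((-3 + R)/(8 + O)) = 5*(-3 + R)/(8 + O))
P = -22 (P = 2 - 4*(0 - 3*(-2)) = 2 - 4*(0 + 6) = 2 - 4*6 = 2 - 1*24 = 2 - 24 = -22)
(N(6, 5) + P)² = (5*(-3 + 6)/(8 + 5) - 22)² = (5*3/13 - 22)² = (5*(1/13)*3 - 22)² = (15/13 - 22)² = (-271/13)² = 73441/169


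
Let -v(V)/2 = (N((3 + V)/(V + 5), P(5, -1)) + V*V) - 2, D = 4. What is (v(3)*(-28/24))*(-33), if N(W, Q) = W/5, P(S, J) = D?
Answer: -11011/20 ≈ -550.55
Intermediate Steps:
P(S, J) = 4
N(W, Q) = W/5 (N(W, Q) = W*(⅕) = W/5)
v(V) = 4 - 2*V² - 2*(3 + V)/(5*(5 + V)) (v(V) = -2*((((3 + V)/(V + 5))/5 + V*V) - 2) = -2*((((3 + V)/(5 + V))/5 + V²) - 2) = -2*(((3 + V)/(5*(5 + V)) + V²) - 2) = -2*((V² + (3 + V)/(5*(5 + V))) - 2) = -2*(-2 + V² + (3 + V)/(5*(5 + V))) = 4 - 2*V² - 2*(3 + V)/(5*(5 + V)))
(v(3)*(-28/24))*(-33) = ((2*(-3 - 1*3 + 5*(2 - 1*3²)*(5 + 3))/(5*(5 + 3)))*(-28/24))*(-33) = (((⅖)*(-3 - 3 + 5*(2 - 1*9)*8)/8)*(-28*1/24))*(-33) = (((⅖)*(⅛)*(-3 - 3 + 5*(2 - 9)*8))*(-7/6))*(-33) = (((⅖)*(⅛)*(-3 - 3 + 5*(-7)*8))*(-7/6))*(-33) = (((⅖)*(⅛)*(-3 - 3 - 280))*(-7/6))*(-33) = (((⅖)*(⅛)*(-286))*(-7/6))*(-33) = -143/10*(-7/6)*(-33) = (1001/60)*(-33) = -11011/20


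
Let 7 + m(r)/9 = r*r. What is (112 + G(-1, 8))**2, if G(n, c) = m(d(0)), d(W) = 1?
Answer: 3364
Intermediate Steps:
m(r) = -63 + 9*r**2 (m(r) = -63 + 9*(r*r) = -63 + 9*r**2)
G(n, c) = -54 (G(n, c) = -63 + 9*1**2 = -63 + 9*1 = -63 + 9 = -54)
(112 + G(-1, 8))**2 = (112 - 54)**2 = 58**2 = 3364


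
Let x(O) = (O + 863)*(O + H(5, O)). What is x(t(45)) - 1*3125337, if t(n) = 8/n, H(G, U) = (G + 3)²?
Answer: -6216628841/2025 ≈ -3.0699e+6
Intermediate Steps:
H(G, U) = (3 + G)²
x(O) = (64 + O)*(863 + O) (x(O) = (O + 863)*(O + (3 + 5)²) = (863 + O)*(O + 8²) = (863 + O)*(O + 64) = (863 + O)*(64 + O) = (64 + O)*(863 + O))
x(t(45)) - 1*3125337 = (55232 + (8/45)² + 927*(8/45)) - 1*3125337 = (55232 + (8*(1/45))² + 927*(8*(1/45))) - 3125337 = (55232 + (8/45)² + 927*(8/45)) - 3125337 = (55232 + 64/2025 + 824/5) - 3125337 = 112178584/2025 - 3125337 = -6216628841/2025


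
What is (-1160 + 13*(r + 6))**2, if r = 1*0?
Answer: 1170724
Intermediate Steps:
r = 0
(-1160 + 13*(r + 6))**2 = (-1160 + 13*(0 + 6))**2 = (-1160 + 13*6)**2 = (-1160 + 78)**2 = (-1082)**2 = 1170724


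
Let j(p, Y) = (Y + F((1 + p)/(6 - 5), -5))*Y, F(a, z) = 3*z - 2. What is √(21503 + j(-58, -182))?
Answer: √57721 ≈ 240.25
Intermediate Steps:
F(a, z) = -2 + 3*z
j(p, Y) = Y*(-17 + Y) (j(p, Y) = (Y + (-2 + 3*(-5)))*Y = (Y + (-2 - 15))*Y = (Y - 17)*Y = (-17 + Y)*Y = Y*(-17 + Y))
√(21503 + j(-58, -182)) = √(21503 - 182*(-17 - 182)) = √(21503 - 182*(-199)) = √(21503 + 36218) = √57721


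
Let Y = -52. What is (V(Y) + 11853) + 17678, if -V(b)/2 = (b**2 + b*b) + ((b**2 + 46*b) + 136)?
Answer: 17819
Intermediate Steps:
V(b) = -272 - 92*b - 6*b**2 (V(b) = -2*((b**2 + b*b) + ((b**2 + 46*b) + 136)) = -2*((b**2 + b**2) + (136 + b**2 + 46*b)) = -2*(2*b**2 + (136 + b**2 + 46*b)) = -2*(136 + 3*b**2 + 46*b) = -272 - 92*b - 6*b**2)
(V(Y) + 11853) + 17678 = ((-272 - 92*(-52) - 6*(-52)**2) + 11853) + 17678 = ((-272 + 4784 - 6*2704) + 11853) + 17678 = ((-272 + 4784 - 16224) + 11853) + 17678 = (-11712 + 11853) + 17678 = 141 + 17678 = 17819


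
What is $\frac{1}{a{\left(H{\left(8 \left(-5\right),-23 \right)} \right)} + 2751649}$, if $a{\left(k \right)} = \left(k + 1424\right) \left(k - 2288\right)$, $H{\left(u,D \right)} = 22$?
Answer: $- \frac{1}{524987} \approx -1.9048 \cdot 10^{-6}$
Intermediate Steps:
$a{\left(k \right)} = \left(-2288 + k\right) \left(1424 + k\right)$ ($a{\left(k \right)} = \left(1424 + k\right) \left(-2288 + k\right) = \left(-2288 + k\right) \left(1424 + k\right)$)
$\frac{1}{a{\left(H{\left(8 \left(-5\right),-23 \right)} \right)} + 2751649} = \frac{1}{\left(-3258112 + 22^{2} - 19008\right) + 2751649} = \frac{1}{\left(-3258112 + 484 - 19008\right) + 2751649} = \frac{1}{-3276636 + 2751649} = \frac{1}{-524987} = - \frac{1}{524987}$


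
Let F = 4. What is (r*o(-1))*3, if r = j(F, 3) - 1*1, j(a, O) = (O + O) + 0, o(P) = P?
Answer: -15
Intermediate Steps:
j(a, O) = 2*O (j(a, O) = 2*O + 0 = 2*O)
r = 5 (r = 2*3 - 1*1 = 6 - 1 = 5)
(r*o(-1))*3 = (5*(-1))*3 = -5*3 = -15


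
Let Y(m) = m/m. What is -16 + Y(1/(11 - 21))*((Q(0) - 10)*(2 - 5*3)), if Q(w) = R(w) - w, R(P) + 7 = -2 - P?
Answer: 231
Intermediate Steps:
R(P) = -9 - P (R(P) = -7 + (-2 - P) = -9 - P)
Y(m) = 1
Q(w) = -9 - 2*w (Q(w) = (-9 - w) - w = -9 - 2*w)
-16 + Y(1/(11 - 21))*((Q(0) - 10)*(2 - 5*3)) = -16 + 1*(((-9 - 2*0) - 10)*(2 - 5*3)) = -16 + 1*(((-9 + 0) - 10)*(2 - 15)) = -16 + 1*((-9 - 10)*(-13)) = -16 + 1*(-19*(-13)) = -16 + 1*247 = -16 + 247 = 231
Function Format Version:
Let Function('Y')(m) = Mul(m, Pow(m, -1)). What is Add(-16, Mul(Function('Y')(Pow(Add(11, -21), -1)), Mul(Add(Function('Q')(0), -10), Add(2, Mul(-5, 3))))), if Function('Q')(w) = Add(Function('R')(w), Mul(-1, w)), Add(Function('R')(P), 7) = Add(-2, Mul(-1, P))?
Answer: 231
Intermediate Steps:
Function('R')(P) = Add(-9, Mul(-1, P)) (Function('R')(P) = Add(-7, Add(-2, Mul(-1, P))) = Add(-9, Mul(-1, P)))
Function('Y')(m) = 1
Function('Q')(w) = Add(-9, Mul(-2, w)) (Function('Q')(w) = Add(Add(-9, Mul(-1, w)), Mul(-1, w)) = Add(-9, Mul(-2, w)))
Add(-16, Mul(Function('Y')(Pow(Add(11, -21), -1)), Mul(Add(Function('Q')(0), -10), Add(2, Mul(-5, 3))))) = Add(-16, Mul(1, Mul(Add(Add(-9, Mul(-2, 0)), -10), Add(2, Mul(-5, 3))))) = Add(-16, Mul(1, Mul(Add(Add(-9, 0), -10), Add(2, -15)))) = Add(-16, Mul(1, Mul(Add(-9, -10), -13))) = Add(-16, Mul(1, Mul(-19, -13))) = Add(-16, Mul(1, 247)) = Add(-16, 247) = 231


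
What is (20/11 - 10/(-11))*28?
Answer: 840/11 ≈ 76.364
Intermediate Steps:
(20/11 - 10/(-11))*28 = (20*(1/11) - 10*(-1/11))*28 = (20/11 + 10/11)*28 = (30/11)*28 = 840/11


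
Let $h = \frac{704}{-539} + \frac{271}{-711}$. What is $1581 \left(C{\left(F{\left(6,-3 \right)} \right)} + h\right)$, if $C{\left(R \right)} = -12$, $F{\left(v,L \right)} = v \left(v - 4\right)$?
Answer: $- \frac{251300477}{11613} \approx -21640.0$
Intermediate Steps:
$F{\left(v,L \right)} = v \left(-4 + v\right)$
$h = - \frac{58783}{34839}$ ($h = 704 \left(- \frac{1}{539}\right) + 271 \left(- \frac{1}{711}\right) = - \frac{64}{49} - \frac{271}{711} = - \frac{58783}{34839} \approx -1.6873$)
$1581 \left(C{\left(F{\left(6,-3 \right)} \right)} + h\right) = 1581 \left(-12 - \frac{58783}{34839}\right) = 1581 \left(- \frac{476851}{34839}\right) = - \frac{251300477}{11613}$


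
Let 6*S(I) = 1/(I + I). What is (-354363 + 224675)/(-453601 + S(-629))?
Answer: 978885024/3423780349 ≈ 0.28591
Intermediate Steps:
S(I) = 1/(12*I) (S(I) = 1/(6*(I + I)) = 1/(6*((2*I))) = (1/(2*I))/6 = 1/(12*I))
(-354363 + 224675)/(-453601 + S(-629)) = (-354363 + 224675)/(-453601 + (1/12)/(-629)) = -129688/(-453601 + (1/12)*(-1/629)) = -129688/(-453601 - 1/7548) = -129688/(-3423780349/7548) = -129688*(-7548/3423780349) = 978885024/3423780349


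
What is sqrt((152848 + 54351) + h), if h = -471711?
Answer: 8*I*sqrt(4133) ≈ 514.31*I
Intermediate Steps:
sqrt((152848 + 54351) + h) = sqrt((152848 + 54351) - 471711) = sqrt(207199 - 471711) = sqrt(-264512) = 8*I*sqrt(4133)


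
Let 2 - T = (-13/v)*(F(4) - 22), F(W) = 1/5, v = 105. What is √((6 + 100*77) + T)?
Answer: √84950943/105 ≈ 87.780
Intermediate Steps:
F(W) = ⅕
T = -367/525 (T = 2 - (-13/105)*(⅕ - 22) = 2 - (-13*1/105)*(-109)/5 = 2 - (-13)*(-109)/(105*5) = 2 - 1*1417/525 = 2 - 1417/525 = -367/525 ≈ -0.69905)
√((6 + 100*77) + T) = √((6 + 100*77) - 367/525) = √((6 + 7700) - 367/525) = √(7706 - 367/525) = √(4045283/525) = √84950943/105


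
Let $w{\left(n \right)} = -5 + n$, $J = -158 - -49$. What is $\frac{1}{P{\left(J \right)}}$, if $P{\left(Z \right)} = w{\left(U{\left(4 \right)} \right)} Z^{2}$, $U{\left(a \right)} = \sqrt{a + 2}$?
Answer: $- \frac{5}{225739} - \frac{\sqrt{6}}{225739} \approx -3.3 \cdot 10^{-5}$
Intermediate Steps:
$U{\left(a \right)} = \sqrt{2 + a}$
$J = -109$ ($J = -158 + 49 = -109$)
$P{\left(Z \right)} = Z^{2} \left(-5 + \sqrt{6}\right)$ ($P{\left(Z \right)} = \left(-5 + \sqrt{2 + 4}\right) Z^{2} = \left(-5 + \sqrt{6}\right) Z^{2} = Z^{2} \left(-5 + \sqrt{6}\right)$)
$\frac{1}{P{\left(J \right)}} = \frac{1}{\left(-109\right)^{2} \left(-5 + \sqrt{6}\right)} = \frac{1}{11881 \left(-5 + \sqrt{6}\right)} = \frac{1}{-59405 + 11881 \sqrt{6}}$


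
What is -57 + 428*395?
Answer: 169003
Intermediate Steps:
-57 + 428*395 = -57 + 169060 = 169003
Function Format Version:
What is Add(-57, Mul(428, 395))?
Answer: 169003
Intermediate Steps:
Add(-57, Mul(428, 395)) = Add(-57, 169060) = 169003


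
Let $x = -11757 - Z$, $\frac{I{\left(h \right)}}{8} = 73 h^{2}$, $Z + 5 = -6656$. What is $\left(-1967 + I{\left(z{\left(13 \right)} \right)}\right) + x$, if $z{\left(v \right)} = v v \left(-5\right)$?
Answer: $416983537$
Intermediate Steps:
$Z = -6661$ ($Z = -5 - 6656 = -6661$)
$z{\left(v \right)} = - 5 v^{2}$ ($z{\left(v \right)} = v^{2} \left(-5\right) = - 5 v^{2}$)
$I{\left(h \right)} = 584 h^{2}$ ($I{\left(h \right)} = 8 \cdot 73 h^{2} = 584 h^{2}$)
$x = -5096$ ($x = -11757 - -6661 = -11757 + 6661 = -5096$)
$\left(-1967 + I{\left(z{\left(13 \right)} \right)}\right) + x = \left(-1967 + 584 \left(- 5 \cdot 13^{2}\right)^{2}\right) - 5096 = \left(-1967 + 584 \left(\left(-5\right) 169\right)^{2}\right) - 5096 = \left(-1967 + 584 \left(-845\right)^{2}\right) - 5096 = \left(-1967 + 584 \cdot 714025\right) - 5096 = \left(-1967 + 416990600\right) - 5096 = 416988633 - 5096 = 416983537$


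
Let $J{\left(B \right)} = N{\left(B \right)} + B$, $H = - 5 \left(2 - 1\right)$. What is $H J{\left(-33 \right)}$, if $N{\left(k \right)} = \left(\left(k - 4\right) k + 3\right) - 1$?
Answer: $-5950$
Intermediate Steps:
$N{\left(k \right)} = 2 + k \left(-4 + k\right)$ ($N{\left(k \right)} = \left(\left(-4 + k\right) k + 3\right) - 1 = \left(k \left(-4 + k\right) + 3\right) - 1 = \left(3 + k \left(-4 + k\right)\right) - 1 = 2 + k \left(-4 + k\right)$)
$H = -5$ ($H = \left(-5\right) 1 = -5$)
$J{\left(B \right)} = 2 + B^{2} - 3 B$ ($J{\left(B \right)} = \left(2 + B^{2} - 4 B\right) + B = 2 + B^{2} - 3 B$)
$H J{\left(-33 \right)} = - 5 \left(2 + \left(-33\right)^{2} - -99\right) = - 5 \left(2 + 1089 + 99\right) = \left(-5\right) 1190 = -5950$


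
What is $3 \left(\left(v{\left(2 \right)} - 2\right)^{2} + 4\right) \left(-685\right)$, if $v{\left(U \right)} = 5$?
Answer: $-26715$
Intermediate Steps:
$3 \left(\left(v{\left(2 \right)} - 2\right)^{2} + 4\right) \left(-685\right) = 3 \left(\left(5 - 2\right)^{2} + 4\right) \left(-685\right) = 3 \left(3^{2} + 4\right) \left(-685\right) = 3 \left(9 + 4\right) \left(-685\right) = 3 \cdot 13 \left(-685\right) = 39 \left(-685\right) = -26715$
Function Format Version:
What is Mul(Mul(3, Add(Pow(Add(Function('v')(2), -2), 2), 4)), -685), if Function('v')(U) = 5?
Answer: -26715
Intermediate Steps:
Mul(Mul(3, Add(Pow(Add(Function('v')(2), -2), 2), 4)), -685) = Mul(Mul(3, Add(Pow(Add(5, -2), 2), 4)), -685) = Mul(Mul(3, Add(Pow(3, 2), 4)), -685) = Mul(Mul(3, Add(9, 4)), -685) = Mul(Mul(3, 13), -685) = Mul(39, -685) = -26715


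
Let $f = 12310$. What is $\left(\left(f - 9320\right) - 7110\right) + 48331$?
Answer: $44211$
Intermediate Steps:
$\left(\left(f - 9320\right) - 7110\right) + 48331 = \left(\left(12310 - 9320\right) - 7110\right) + 48331 = \left(2990 - 7110\right) + 48331 = -4120 + 48331 = 44211$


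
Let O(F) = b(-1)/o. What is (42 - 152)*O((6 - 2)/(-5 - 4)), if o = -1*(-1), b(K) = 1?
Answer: -110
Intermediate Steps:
o = 1
O(F) = 1 (O(F) = 1/1 = 1*1 = 1)
(42 - 152)*O((6 - 2)/(-5 - 4)) = (42 - 152)*1 = -110*1 = -110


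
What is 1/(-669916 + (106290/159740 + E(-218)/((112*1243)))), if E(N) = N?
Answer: -79422728/53206503527829 ≈ -1.4927e-6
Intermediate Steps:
1/(-669916 + (106290/159740 + E(-218)/((112*1243)))) = 1/(-669916 + (106290/159740 - 218/(112*1243))) = 1/(-669916 + (106290*(1/159740) - 218/139216)) = 1/(-669916 + (10629/15974 - 218*1/139216)) = 1/(-669916 + (10629/15974 - 109/69608)) = 1/(-669916 + 52723019/79422728) = 1/(-53206503527829/79422728) = -79422728/53206503527829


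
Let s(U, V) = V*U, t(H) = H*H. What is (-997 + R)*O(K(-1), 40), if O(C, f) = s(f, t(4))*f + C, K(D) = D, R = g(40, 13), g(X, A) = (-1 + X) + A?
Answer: -24191055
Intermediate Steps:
t(H) = H**2
g(X, A) = -1 + A + X
s(U, V) = U*V
R = 52 (R = -1 + 13 + 40 = 52)
O(C, f) = C + 16*f**2 (O(C, f) = (f*4**2)*f + C = (f*16)*f + C = (16*f)*f + C = 16*f**2 + C = C + 16*f**2)
(-997 + R)*O(K(-1), 40) = (-997 + 52)*(-1 + 16*40**2) = -945*(-1 + 16*1600) = -945*(-1 + 25600) = -945*25599 = -24191055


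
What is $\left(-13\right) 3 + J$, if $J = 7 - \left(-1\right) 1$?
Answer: $-31$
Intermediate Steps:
$J = 8$ ($J = 7 - -1 = 7 + 1 = 8$)
$\left(-13\right) 3 + J = \left(-13\right) 3 + 8 = -39 + 8 = -31$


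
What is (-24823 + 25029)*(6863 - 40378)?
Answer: -6904090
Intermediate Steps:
(-24823 + 25029)*(6863 - 40378) = 206*(-33515) = -6904090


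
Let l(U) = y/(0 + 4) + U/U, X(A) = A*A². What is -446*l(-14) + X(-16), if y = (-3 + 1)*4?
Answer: -3650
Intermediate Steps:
X(A) = A³
y = -8 (y = -2*4 = -8)
l(U) = -1 (l(U) = -8/(0 + 4) + U/U = -8/4 + 1 = -8*¼ + 1 = -2 + 1 = -1)
-446*l(-14) + X(-16) = -446*(-1) + (-16)³ = 446 - 4096 = -3650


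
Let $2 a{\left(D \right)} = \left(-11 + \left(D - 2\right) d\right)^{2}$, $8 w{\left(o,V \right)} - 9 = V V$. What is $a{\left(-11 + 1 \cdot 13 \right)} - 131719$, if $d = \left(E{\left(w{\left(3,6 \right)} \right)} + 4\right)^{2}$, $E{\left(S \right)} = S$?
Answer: $- \frac{263317}{2} \approx -1.3166 \cdot 10^{5}$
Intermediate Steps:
$w{\left(o,V \right)} = \frac{9}{8} + \frac{V^{2}}{8}$ ($w{\left(o,V \right)} = \frac{9}{8} + \frac{V V}{8} = \frac{9}{8} + \frac{V^{2}}{8}$)
$d = \frac{5929}{64}$ ($d = \left(\left(\frac{9}{8} + \frac{6^{2}}{8}\right) + 4\right)^{2} = \left(\left(\frac{9}{8} + \frac{1}{8} \cdot 36\right) + 4\right)^{2} = \left(\left(\frac{9}{8} + \frac{9}{2}\right) + 4\right)^{2} = \left(\frac{45}{8} + 4\right)^{2} = \left(\frac{77}{8}\right)^{2} = \frac{5929}{64} \approx 92.641$)
$a{\left(D \right)} = \frac{\left(- \frac{6281}{32} + \frac{5929 D}{64}\right)^{2}}{2}$ ($a{\left(D \right)} = \frac{\left(-11 + \left(D - 2\right) \frac{5929}{64}\right)^{2}}{2} = \frac{\left(-11 + \left(-2 + D\right) \frac{5929}{64}\right)^{2}}{2} = \frac{\left(-11 + \left(- \frac{5929}{32} + \frac{5929 D}{64}\right)\right)^{2}}{2} = \frac{\left(- \frac{6281}{32} + \frac{5929 D}{64}\right)^{2}}{2}$)
$a{\left(-11 + 1 \cdot 13 \right)} - 131719 = \frac{121 \left(1142 - 539 \left(-11 + 1 \cdot 13\right)\right)^{2}}{8192} - 131719 = \frac{121 \left(1142 - 539 \left(-11 + 13\right)\right)^{2}}{8192} - 131719 = \frac{121 \left(1142 - 1078\right)^{2}}{8192} - 131719 = \frac{121 \cdot 64^{2}}{8192} - 131719 = \frac{121}{8192} \cdot 4096 - 131719 = \frac{121}{2} - 131719 = - \frac{263317}{2}$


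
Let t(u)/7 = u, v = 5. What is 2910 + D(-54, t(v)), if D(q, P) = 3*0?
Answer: 2910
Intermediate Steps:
t(u) = 7*u
D(q, P) = 0
2910 + D(-54, t(v)) = 2910 + 0 = 2910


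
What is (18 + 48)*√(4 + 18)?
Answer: 66*√22 ≈ 309.57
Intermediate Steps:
(18 + 48)*√(4 + 18) = 66*√22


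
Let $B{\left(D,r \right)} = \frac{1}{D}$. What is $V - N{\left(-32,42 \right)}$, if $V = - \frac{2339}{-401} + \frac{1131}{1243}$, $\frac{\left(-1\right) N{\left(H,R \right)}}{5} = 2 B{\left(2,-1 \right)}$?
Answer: $\frac{5853123}{498443} \approx 11.743$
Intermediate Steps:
$N{\left(H,R \right)} = -5$ ($N{\left(H,R \right)} = - 5 \cdot \frac{2}{2} = - 5 \cdot 2 \cdot \frac{1}{2} = \left(-5\right) 1 = -5$)
$V = \frac{3360908}{498443}$ ($V = \left(-2339\right) \left(- \frac{1}{401}\right) + 1131 \cdot \frac{1}{1243} = \frac{2339}{401} + \frac{1131}{1243} = \frac{3360908}{498443} \approx 6.7428$)
$V - N{\left(-32,42 \right)} = \frac{3360908}{498443} - -5 = \frac{3360908}{498443} + 5 = \frac{5853123}{498443}$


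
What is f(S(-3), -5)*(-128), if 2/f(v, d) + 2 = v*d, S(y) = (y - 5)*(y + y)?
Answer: 128/121 ≈ 1.0579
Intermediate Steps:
S(y) = 2*y*(-5 + y) (S(y) = (-5 + y)*(2*y) = 2*y*(-5 + y))
f(v, d) = 2/(-2 + d*v) (f(v, d) = 2/(-2 + v*d) = 2/(-2 + d*v))
f(S(-3), -5)*(-128) = (2/(-2 - 10*(-3)*(-5 - 3)))*(-128) = (2/(-2 - 10*(-3)*(-8)))*(-128) = (2/(-2 - 5*48))*(-128) = (2/(-2 - 240))*(-128) = (2/(-242))*(-128) = (2*(-1/242))*(-128) = -1/121*(-128) = 128/121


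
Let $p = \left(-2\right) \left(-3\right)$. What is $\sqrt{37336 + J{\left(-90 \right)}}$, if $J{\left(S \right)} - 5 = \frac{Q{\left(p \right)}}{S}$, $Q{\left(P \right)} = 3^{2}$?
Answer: $\frac{\sqrt{3734090}}{10} \approx 193.24$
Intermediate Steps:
$p = 6$
$Q{\left(P \right)} = 9$
$J{\left(S \right)} = 5 + \frac{9}{S}$
$\sqrt{37336 + J{\left(-90 \right)}} = \sqrt{37336 + \left(5 + \frac{9}{-90}\right)} = \sqrt{37336 + \left(5 + 9 \left(- \frac{1}{90}\right)\right)} = \sqrt{37336 + \left(5 - \frac{1}{10}\right)} = \sqrt{37336 + \frac{49}{10}} = \sqrt{\frac{373409}{10}} = \frac{\sqrt{3734090}}{10}$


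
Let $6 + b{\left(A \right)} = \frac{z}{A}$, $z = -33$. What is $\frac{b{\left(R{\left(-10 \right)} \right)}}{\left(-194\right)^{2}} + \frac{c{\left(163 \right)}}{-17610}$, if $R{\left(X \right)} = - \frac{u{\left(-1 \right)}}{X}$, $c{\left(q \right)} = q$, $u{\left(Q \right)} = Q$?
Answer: $- \frac{107257}{165692490} \approx -0.00064733$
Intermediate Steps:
$R{\left(X \right)} = \frac{1}{X}$ ($R{\left(X \right)} = - \frac{-1}{X} = \frac{1}{X}$)
$b{\left(A \right)} = -6 - \frac{33}{A}$ ($b{\left(A \right)} = -6 + \frac{1}{A} \left(-33\right) = -6 - \frac{33}{A}$)
$\frac{b{\left(R{\left(-10 \right)} \right)}}{\left(-194\right)^{2}} + \frac{c{\left(163 \right)}}{-17610} = \frac{-6 - \frac{33}{\frac{1}{-10}}}{\left(-194\right)^{2}} + \frac{163}{-17610} = \frac{-6 - \frac{33}{- \frac{1}{10}}}{37636} + 163 \left(- \frac{1}{17610}\right) = \left(-6 - -330\right) \frac{1}{37636} - \frac{163}{17610} = \left(-6 + 330\right) \frac{1}{37636} - \frac{163}{17610} = 324 \cdot \frac{1}{37636} - \frac{163}{17610} = \frac{81}{9409} - \frac{163}{17610} = - \frac{107257}{165692490}$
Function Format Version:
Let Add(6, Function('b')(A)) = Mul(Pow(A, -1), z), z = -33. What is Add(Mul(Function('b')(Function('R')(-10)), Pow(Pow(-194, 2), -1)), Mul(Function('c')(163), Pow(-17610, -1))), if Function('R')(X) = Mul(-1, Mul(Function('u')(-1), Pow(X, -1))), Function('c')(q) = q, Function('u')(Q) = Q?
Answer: Rational(-107257, 165692490) ≈ -0.00064733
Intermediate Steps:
Function('R')(X) = Pow(X, -1) (Function('R')(X) = Mul(-1, Mul(-1, Pow(X, -1))) = Pow(X, -1))
Function('b')(A) = Add(-6, Mul(-33, Pow(A, -1))) (Function('b')(A) = Add(-6, Mul(Pow(A, -1), -33)) = Add(-6, Mul(-33, Pow(A, -1))))
Add(Mul(Function('b')(Function('R')(-10)), Pow(Pow(-194, 2), -1)), Mul(Function('c')(163), Pow(-17610, -1))) = Add(Mul(Add(-6, Mul(-33, Pow(Pow(-10, -1), -1))), Pow(Pow(-194, 2), -1)), Mul(163, Pow(-17610, -1))) = Add(Mul(Add(-6, Mul(-33, Pow(Rational(-1, 10), -1))), Pow(37636, -1)), Mul(163, Rational(-1, 17610))) = Add(Mul(Add(-6, Mul(-33, -10)), Rational(1, 37636)), Rational(-163, 17610)) = Add(Mul(Add(-6, 330), Rational(1, 37636)), Rational(-163, 17610)) = Add(Mul(324, Rational(1, 37636)), Rational(-163, 17610)) = Add(Rational(81, 9409), Rational(-163, 17610)) = Rational(-107257, 165692490)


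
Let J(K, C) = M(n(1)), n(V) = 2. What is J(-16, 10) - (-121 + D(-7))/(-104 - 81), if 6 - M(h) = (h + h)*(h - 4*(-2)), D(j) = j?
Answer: -6418/185 ≈ -34.692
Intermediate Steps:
M(h) = 6 - 2*h*(8 + h) (M(h) = 6 - (h + h)*(h - 4*(-2)) = 6 - 2*h*(h + 8) = 6 - 2*h*(8 + h))
J(K, C) = -34 (J(K, C) = 6 - 16*2 - 2*2² = 6 - 32 - 2*4 = 6 - 32 - 8 = -34)
J(-16, 10) - (-121 + D(-7))/(-104 - 81) = -34 - (-121 - 7)/(-104 - 81) = -34 - (-128)/(-185) = -34 - (-128)*(-1)/185 = -34 - 1*128/185 = -34 - 128/185 = -6418/185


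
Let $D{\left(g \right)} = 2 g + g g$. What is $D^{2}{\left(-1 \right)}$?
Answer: $1$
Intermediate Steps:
$D{\left(g \right)} = g^{2} + 2 g$ ($D{\left(g \right)} = 2 g + g^{2} = g^{2} + 2 g$)
$D^{2}{\left(-1 \right)} = \left(- (2 - 1)\right)^{2} = \left(\left(-1\right) 1\right)^{2} = \left(-1\right)^{2} = 1$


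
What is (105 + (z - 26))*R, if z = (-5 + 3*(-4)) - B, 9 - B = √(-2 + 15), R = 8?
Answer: 424 + 8*√13 ≈ 452.84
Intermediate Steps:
B = 9 - √13 (B = 9 - √(-2 + 15) = 9 - √13 ≈ 5.3944)
z = -26 + √13 (z = (-5 + 3*(-4)) - (9 - √13) = (-5 - 12) + (-9 + √13) = -17 + (-9 + √13) = -26 + √13 ≈ -22.394)
(105 + (z - 26))*R = (105 + ((-26 + √13) - 26))*8 = (105 + (-52 + √13))*8 = (53 + √13)*8 = 424 + 8*√13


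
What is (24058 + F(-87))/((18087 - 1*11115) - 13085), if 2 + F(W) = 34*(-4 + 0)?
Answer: -23920/6113 ≈ -3.9130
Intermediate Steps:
F(W) = -138 (F(W) = -2 + 34*(-4 + 0) = -2 + 34*(-4) = -2 - 136 = -138)
(24058 + F(-87))/((18087 - 1*11115) - 13085) = (24058 - 138)/((18087 - 1*11115) - 13085) = 23920/((18087 - 11115) - 13085) = 23920/(6972 - 13085) = 23920/(-6113) = 23920*(-1/6113) = -23920/6113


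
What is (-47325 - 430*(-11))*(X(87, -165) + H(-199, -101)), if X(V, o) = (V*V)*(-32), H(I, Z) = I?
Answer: 10325326165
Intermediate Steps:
X(V, o) = -32*V² (X(V, o) = V²*(-32) = -32*V²)
(-47325 - 430*(-11))*(X(87, -165) + H(-199, -101)) = (-47325 - 430*(-11))*(-32*87² - 199) = (-47325 + 4730)*(-32*7569 - 199) = -42595*(-242208 - 199) = -42595*(-242407) = 10325326165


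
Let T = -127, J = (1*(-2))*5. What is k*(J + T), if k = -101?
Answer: 13837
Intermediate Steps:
J = -10 (J = -2*5 = -10)
k*(J + T) = -101*(-10 - 127) = -101*(-137) = 13837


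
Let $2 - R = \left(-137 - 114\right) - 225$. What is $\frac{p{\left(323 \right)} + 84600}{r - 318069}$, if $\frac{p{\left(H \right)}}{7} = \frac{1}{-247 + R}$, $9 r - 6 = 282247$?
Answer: $- \frac{8375403}{28384048} \approx -0.29507$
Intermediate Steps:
$r = \frac{282253}{9}$ ($r = \frac{2}{3} + \frac{1}{9} \cdot 282247 = \frac{2}{3} + \frac{282247}{9} = \frac{282253}{9} \approx 31361.0$)
$R = 478$ ($R = 2 - \left(\left(-137 - 114\right) - 225\right) = 2 - \left(-251 - 225\right) = 2 - -476 = 2 + 476 = 478$)
$p{\left(H \right)} = \frac{1}{33}$ ($p{\left(H \right)} = \frac{7}{-247 + 478} = \frac{7}{231} = 7 \cdot \frac{1}{231} = \frac{1}{33}$)
$\frac{p{\left(323 \right)} + 84600}{r - 318069} = \frac{\frac{1}{33} + 84600}{\frac{282253}{9} - 318069} = \frac{2791801}{33 \left(- \frac{2580368}{9}\right)} = \frac{2791801}{33} \left(- \frac{9}{2580368}\right) = - \frac{8375403}{28384048}$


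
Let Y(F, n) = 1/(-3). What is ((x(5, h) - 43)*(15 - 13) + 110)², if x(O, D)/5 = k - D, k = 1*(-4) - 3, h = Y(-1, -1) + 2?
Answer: 35344/9 ≈ 3927.1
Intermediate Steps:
Y(F, n) = -⅓
h = 5/3 (h = -⅓ + 2 = 5/3 ≈ 1.6667)
k = -7 (k = -4 - 3 = -7)
x(O, D) = -35 - 5*D (x(O, D) = 5*(-7 - D) = -35 - 5*D)
((x(5, h) - 43)*(15 - 13) + 110)² = (((-35 - 5*5/3) - 43)*(15 - 13) + 110)² = (((-35 - 25/3) - 43)*2 + 110)² = ((-130/3 - 43)*2 + 110)² = (-259/3*2 + 110)² = (-518/3 + 110)² = (-188/3)² = 35344/9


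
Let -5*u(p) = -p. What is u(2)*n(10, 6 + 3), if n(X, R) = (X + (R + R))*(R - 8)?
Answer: 56/5 ≈ 11.200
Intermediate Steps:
u(p) = p/5 (u(p) = -(-1)*p/5 = p/5)
n(X, R) = (-8 + R)*(X + 2*R) (n(X, R) = (X + 2*R)*(-8 + R) = (-8 + R)*(X + 2*R))
u(2)*n(10, 6 + 3) = ((⅕)*2)*(-16*(6 + 3) - 8*10 + 2*(6 + 3)² + (6 + 3)*10) = 2*(-16*9 - 80 + 2*9² + 9*10)/5 = 2*(-144 - 80 + 2*81 + 90)/5 = 2*(-144 - 80 + 162 + 90)/5 = (⅖)*28 = 56/5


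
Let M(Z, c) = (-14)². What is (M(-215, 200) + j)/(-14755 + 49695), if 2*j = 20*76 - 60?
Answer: 463/17470 ≈ 0.026503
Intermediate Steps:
M(Z, c) = 196
j = 730 (j = (20*76 - 60)/2 = (1520 - 60)/2 = (½)*1460 = 730)
(M(-215, 200) + j)/(-14755 + 49695) = (196 + 730)/(-14755 + 49695) = 926/34940 = 926*(1/34940) = 463/17470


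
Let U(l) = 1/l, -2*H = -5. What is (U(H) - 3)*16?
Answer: -208/5 ≈ -41.600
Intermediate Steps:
H = 5/2 (H = -1/2*(-5) = 5/2 ≈ 2.5000)
(U(H) - 3)*16 = (1/(5/2) - 3)*16 = (2/5 - 3)*16 = -13/5*16 = -208/5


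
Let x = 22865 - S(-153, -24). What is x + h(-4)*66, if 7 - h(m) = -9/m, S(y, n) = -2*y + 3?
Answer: 45739/2 ≈ 22870.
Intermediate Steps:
S(y, n) = 3 - 2*y
h(m) = 7 + 9/m (h(m) = 7 - (-9)/m = 7 + 9/m)
x = 22556 (x = 22865 - (3 - 2*(-153)) = 22865 - (3 + 306) = 22865 - 1*309 = 22865 - 309 = 22556)
x + h(-4)*66 = 22556 + (7 + 9/(-4))*66 = 22556 + (7 + 9*(-¼))*66 = 22556 + (7 - 9/4)*66 = 22556 + (19/4)*66 = 22556 + 627/2 = 45739/2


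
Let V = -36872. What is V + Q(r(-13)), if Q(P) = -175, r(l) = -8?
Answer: -37047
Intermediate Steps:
V + Q(r(-13)) = -36872 - 175 = -37047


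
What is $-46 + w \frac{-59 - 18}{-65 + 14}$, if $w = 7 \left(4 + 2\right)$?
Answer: $\frac{296}{17} \approx 17.412$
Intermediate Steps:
$w = 42$ ($w = 7 \cdot 6 = 42$)
$-46 + w \frac{-59 - 18}{-65 + 14} = -46 + 42 \frac{-59 - 18}{-65 + 14} = -46 + 42 \left(- \frac{77}{-51}\right) = -46 + 42 \left(\left(-77\right) \left(- \frac{1}{51}\right)\right) = -46 + 42 \cdot \frac{77}{51} = -46 + \frac{1078}{17} = \frac{296}{17}$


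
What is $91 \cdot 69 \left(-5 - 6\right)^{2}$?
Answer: $759759$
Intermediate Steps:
$91 \cdot 69 \left(-5 - 6\right)^{2} = 6279 \left(-5 - 6\right)^{2} = 6279 \left(-11\right)^{2} = 6279 \cdot 121 = 759759$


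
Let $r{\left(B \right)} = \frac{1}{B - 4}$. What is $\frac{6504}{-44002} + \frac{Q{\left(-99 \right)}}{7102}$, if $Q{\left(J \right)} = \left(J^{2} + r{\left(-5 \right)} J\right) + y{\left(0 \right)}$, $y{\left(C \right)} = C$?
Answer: $\frac{96389054}{78125551} \approx 1.2338$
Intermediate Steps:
$r{\left(B \right)} = \frac{1}{-4 + B}$
$Q{\left(J \right)} = J^{2} - \frac{J}{9}$ ($Q{\left(J \right)} = \left(J^{2} + \frac{J}{-4 - 5}\right) + 0 = \left(J^{2} + \frac{J}{-9}\right) + 0 = \left(J^{2} - \frac{J}{9}\right) + 0 = J^{2} - \frac{J}{9}$)
$\frac{6504}{-44002} + \frac{Q{\left(-99 \right)}}{7102} = \frac{6504}{-44002} + \frac{\left(-99\right) \left(- \frac{1}{9} - 99\right)}{7102} = 6504 \left(- \frac{1}{44002}\right) + \left(-99\right) \left(- \frac{892}{9}\right) \frac{1}{7102} = - \frac{3252}{22001} + 9812 \cdot \frac{1}{7102} = - \frac{3252}{22001} + \frac{4906}{3551} = \frac{96389054}{78125551}$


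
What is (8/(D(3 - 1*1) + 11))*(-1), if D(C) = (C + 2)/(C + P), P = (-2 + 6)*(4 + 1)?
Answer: -88/123 ≈ -0.71545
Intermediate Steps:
P = 20 (P = 4*5 = 20)
D(C) = (2 + C)/(20 + C) (D(C) = (C + 2)/(C + 20) = (2 + C)/(20 + C))
(8/(D(3 - 1*1) + 11))*(-1) = (8/((2 + (3 - 1*1))/(20 + (3 - 1*1)) + 11))*(-1) = (8/((2 + (3 - 1))/(20 + (3 - 1)) + 11))*(-1) = (8/((2 + 2)/(20 + 2) + 11))*(-1) = (8/(4/22 + 11))*(-1) = (8/((1/22)*4 + 11))*(-1) = (8/(2/11 + 11))*(-1) = (8/(123/11))*(-1) = (8*(11/123))*(-1) = (88/123)*(-1) = -88/123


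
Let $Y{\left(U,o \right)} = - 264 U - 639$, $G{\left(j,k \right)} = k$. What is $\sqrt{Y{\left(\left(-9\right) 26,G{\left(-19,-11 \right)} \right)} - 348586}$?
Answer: $i \sqrt{287449} \approx 536.14 i$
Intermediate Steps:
$Y{\left(U,o \right)} = -639 - 264 U$
$\sqrt{Y{\left(\left(-9\right) 26,G{\left(-19,-11 \right)} \right)} - 348586} = \sqrt{\left(-639 - 264 \left(\left(-9\right) 26\right)\right) - 348586} = \sqrt{\left(-639 - -61776\right) - 348586} = \sqrt{\left(-639 + 61776\right) - 348586} = \sqrt{61137 - 348586} = \sqrt{-287449} = i \sqrt{287449}$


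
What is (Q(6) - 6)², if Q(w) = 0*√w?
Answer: 36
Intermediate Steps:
Q(w) = 0
(Q(6) - 6)² = (0 - 6)² = (-6)² = 36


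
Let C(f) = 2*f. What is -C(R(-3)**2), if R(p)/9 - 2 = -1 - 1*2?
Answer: -162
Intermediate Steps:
R(p) = -9 (R(p) = 18 + 9*(-1 - 1*2) = 18 + 9*(-1 - 2) = 18 + 9*(-3) = 18 - 27 = -9)
-C(R(-3)**2) = -2*(-9)**2 = -2*81 = -1*162 = -162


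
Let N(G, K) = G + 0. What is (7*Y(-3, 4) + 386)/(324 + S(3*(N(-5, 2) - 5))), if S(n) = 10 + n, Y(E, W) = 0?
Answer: 193/152 ≈ 1.2697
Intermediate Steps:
N(G, K) = G
(7*Y(-3, 4) + 386)/(324 + S(3*(N(-5, 2) - 5))) = (7*0 + 386)/(324 + (10 + 3*(-5 - 5))) = (0 + 386)/(324 + (10 + 3*(-10))) = 386/(324 + (10 - 30)) = 386/(324 - 20) = 386/304 = 386*(1/304) = 193/152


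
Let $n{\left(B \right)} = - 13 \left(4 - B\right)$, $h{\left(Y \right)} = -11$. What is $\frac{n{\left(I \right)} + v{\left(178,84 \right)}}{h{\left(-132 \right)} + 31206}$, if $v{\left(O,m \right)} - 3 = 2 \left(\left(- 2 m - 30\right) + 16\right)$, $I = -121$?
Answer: $- \frac{1986}{31195} \approx -0.063664$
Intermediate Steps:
$n{\left(B \right)} = -52 + 13 B$
$v{\left(O,m \right)} = -25 - 4 m$ ($v{\left(O,m \right)} = 3 + 2 \left(\left(- 2 m - 30\right) + 16\right) = 3 + 2 \left(\left(-30 - 2 m\right) + 16\right) = 3 + 2 \left(-14 - 2 m\right) = 3 - \left(28 + 4 m\right) = -25 - 4 m$)
$\frac{n{\left(I \right)} + v{\left(178,84 \right)}}{h{\left(-132 \right)} + 31206} = \frac{\left(-52 + 13 \left(-121\right)\right) - 361}{-11 + 31206} = \frac{\left(-52 - 1573\right) - 361}{31195} = \left(-1625 - 361\right) \frac{1}{31195} = \left(-1986\right) \frac{1}{31195} = - \frac{1986}{31195}$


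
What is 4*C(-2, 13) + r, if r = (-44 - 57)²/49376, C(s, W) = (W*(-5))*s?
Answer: 25685721/49376 ≈ 520.21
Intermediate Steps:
C(s, W) = -5*W*s (C(s, W) = (-5*W)*s = -5*W*s)
r = 10201/49376 (r = (-101)²*(1/49376) = 10201*(1/49376) = 10201/49376 ≈ 0.20660)
4*C(-2, 13) + r = 4*(-5*13*(-2)) + 10201/49376 = 4*130 + 10201/49376 = 520 + 10201/49376 = 25685721/49376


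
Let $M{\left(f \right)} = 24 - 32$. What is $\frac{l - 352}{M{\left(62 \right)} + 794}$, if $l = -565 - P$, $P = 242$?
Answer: $- \frac{1159}{786} \approx -1.4746$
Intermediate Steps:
$M{\left(f \right)} = -8$
$l = -807$ ($l = -565 - 242 = -807$)
$\frac{l - 352}{M{\left(62 \right)} + 794} = \frac{-807 - 352}{-8 + 794} = - \frac{1159}{786}$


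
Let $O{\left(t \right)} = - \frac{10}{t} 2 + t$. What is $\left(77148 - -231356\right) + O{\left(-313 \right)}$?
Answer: $\frac{96463803}{313} \approx 3.0819 \cdot 10^{5}$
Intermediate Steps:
$O{\left(t \right)} = t - \frac{20}{t}$ ($O{\left(t \right)} = - \frac{20}{t} + t = t - \frac{20}{t}$)
$\left(77148 - -231356\right) + O{\left(-313 \right)} = \left(77148 - -231356\right) - \left(313 + \frac{20}{-313}\right) = \left(77148 + 231356\right) - \frac{97949}{313} = 308504 + \left(-313 + \frac{20}{313}\right) = 308504 - \frac{97949}{313} = \frac{96463803}{313}$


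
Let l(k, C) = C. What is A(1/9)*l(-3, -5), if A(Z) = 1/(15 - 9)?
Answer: -5/6 ≈ -0.83333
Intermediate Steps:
A(Z) = 1/6
A(1/9)*l(-3, -5) = (1/6)*(-5) = -5/6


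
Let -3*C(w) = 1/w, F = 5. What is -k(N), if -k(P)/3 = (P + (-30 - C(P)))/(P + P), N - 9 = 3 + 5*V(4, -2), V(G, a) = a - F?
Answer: 1829/529 ≈ 3.4575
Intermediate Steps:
V(G, a) = -5 + a (V(G, a) = a - 1*5 = a - 5 = -5 + a)
C(w) = -1/(3*w)
N = -23 (N = 9 + (3 + 5*(-5 - 2)) = 9 + (3 + 5*(-7)) = 9 + (3 - 35) = 9 - 32 = -23)
k(P) = -3*(-30 + P + 1/(3*P))/(2*P) (k(P) = -3*(P + (-30 - (-1)/(3*P)))/(P + P) = -3*(P + (-30 + 1/(3*P)))/(2*P) = -3*(-30 + P + 1/(3*P))*1/(2*P) = -3*(-30 + P + 1/(3*P))/(2*P))
-k(N) = -(-3/2 + 45/(-23) - ½/(-23)²) = -(-3/2 + 45*(-1/23) - ½*1/529) = -(-3/2 - 45/23 - 1/1058) = -1*(-1829/529) = 1829/529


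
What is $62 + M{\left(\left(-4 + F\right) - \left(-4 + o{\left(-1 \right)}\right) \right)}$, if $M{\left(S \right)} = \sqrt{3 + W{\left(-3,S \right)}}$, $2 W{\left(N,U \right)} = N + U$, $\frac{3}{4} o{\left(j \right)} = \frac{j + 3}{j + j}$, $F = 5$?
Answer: $62 + \frac{\sqrt{42}}{3} \approx 64.16$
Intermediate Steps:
$o{\left(j \right)} = \frac{2 \left(3 + j\right)}{3 j}$ ($o{\left(j \right)} = \frac{4 \frac{j + 3}{j + j}}{3} = \frac{4 \frac{3 + j}{2 j}}{3} = \frac{2 \left(3 + j\right)}{3 j}$)
$W{\left(N,U \right)} = \frac{N}{2} + \frac{U}{2}$ ($W{\left(N,U \right)} = \frac{N + U}{2} = \frac{N}{2} + \frac{U}{2}$)
$M{\left(S \right)} = \sqrt{\frac{3}{2} + \frac{S}{2}}$ ($M{\left(S \right)} = \sqrt{3 + \left(\frac{1}{2} \left(-3\right) + \frac{S}{2}\right)} = \sqrt{3 + \left(- \frac{3}{2} + \frac{S}{2}\right)} = \sqrt{\frac{3}{2} + \frac{S}{2}}$)
$62 + M{\left(\left(-4 + F\right) - \left(-4 + o{\left(-1 \right)}\right) \right)} = 62 + \frac{\sqrt{6 + 2 \left(\left(-4 + 5\right) + \left(4 - \left(\frac{2}{3} + \frac{2}{-1}\right)\right)\right)}}{2} = 62 + \frac{\sqrt{6 + 2 \left(1 + \left(4 - \left(\frac{2}{3} + 2 \left(-1\right)\right)\right)\right)}}{2} = 62 + \frac{\sqrt{6 + 2 \left(1 + \left(4 - \left(\frac{2}{3} - 2\right)\right)\right)}}{2} = 62 + \frac{\sqrt{6 + 2 \left(1 + \left(4 - - \frac{4}{3}\right)\right)}}{2} = 62 + \frac{\sqrt{6 + 2 \left(1 + \left(4 + \frac{4}{3}\right)\right)}}{2} = 62 + \frac{\sqrt{6 + 2 \left(1 + \frac{16}{3}\right)}}{2} = 62 + \frac{\sqrt{6 + 2 \cdot \frac{19}{3}}}{2} = 62 + \frac{\sqrt{6 + \frac{38}{3}}}{2} = 62 + \frac{\sqrt{\frac{56}{3}}}{2} = 62 + \frac{\frac{2}{3} \sqrt{42}}{2} = 62 + \frac{\sqrt{42}}{3}$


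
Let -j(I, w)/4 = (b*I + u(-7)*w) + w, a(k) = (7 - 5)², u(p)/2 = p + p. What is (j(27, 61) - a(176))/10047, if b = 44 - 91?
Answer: 11660/10047 ≈ 1.1605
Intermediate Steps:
u(p) = 4*p (u(p) = 2*(p + p) = 2*(2*p) = 4*p)
b = -47
a(k) = 4 (a(k) = 2² = 4)
j(I, w) = 108*w + 188*I (j(I, w) = -4*((-47*I + (4*(-7))*w) + w) = -4*((-47*I - 28*w) + w) = -4*(-47*I - 27*w) = 108*w + 188*I)
(j(27, 61) - a(176))/10047 = ((108*61 + 188*27) - 1*4)/10047 = ((6588 + 5076) - 4)*(1/10047) = (11664 - 4)*(1/10047) = 11660*(1/10047) = 11660/10047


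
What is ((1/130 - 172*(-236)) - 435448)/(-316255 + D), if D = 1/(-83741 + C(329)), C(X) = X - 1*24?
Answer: 2141438297322/1715158391765 ≈ 1.2485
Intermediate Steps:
C(X) = -24 + X (C(X) = X - 24 = -24 + X)
D = -1/83436 (D = 1/(-83741 + (-24 + 329)) = 1/(-83741 + 305) = 1/(-83436) = -1/83436 ≈ -1.1985e-5)
((1/130 - 172*(-236)) - 435448)/(-316255 + D) = ((1/130 - 172*(-236)) - 435448)/(-316255 - 1/83436) = ((1/130 + 40592) - 435448)/(-26387052181/83436) = (5276961/130 - 435448)*(-83436/26387052181) = -51331279/130*(-83436/26387052181) = 2141438297322/1715158391765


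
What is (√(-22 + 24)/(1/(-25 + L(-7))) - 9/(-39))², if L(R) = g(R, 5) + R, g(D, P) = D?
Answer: 514107/169 - 18*√2 ≈ 3016.6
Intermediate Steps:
L(R) = 2*R (L(R) = R + R = 2*R)
(√(-22 + 24)/(1/(-25 + L(-7))) - 9/(-39))² = (√(-22 + 24)/(1/(-25 + 2*(-7))) - 9/(-39))² = (√2/(1/(-25 - 14)) - 9*(-1/39))² = (√2/(1/(-39)) + 3/13)² = (√2/(-1/39) + 3/13)² = (√2*(-39) + 3/13)² = (-39*√2 + 3/13)² = (3/13 - 39*√2)²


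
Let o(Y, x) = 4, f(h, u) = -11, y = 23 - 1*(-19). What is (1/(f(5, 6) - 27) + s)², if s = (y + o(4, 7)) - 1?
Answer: 2920681/1444 ≈ 2022.6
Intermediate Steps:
y = 42 (y = 23 + 19 = 42)
s = 45 (s = (42 + 4) - 1 = 46 - 1 = 45)
(1/(f(5, 6) - 27) + s)² = (1/(-11 - 27) + 45)² = (1/(-38) + 45)² = (-1/38 + 45)² = (1709/38)² = 2920681/1444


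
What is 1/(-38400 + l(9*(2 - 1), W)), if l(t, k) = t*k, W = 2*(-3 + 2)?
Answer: -1/38418 ≈ -2.6029e-5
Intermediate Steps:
W = -2 (W = 2*(-1) = -2)
l(t, k) = k*t
1/(-38400 + l(9*(2 - 1), W)) = 1/(-38400 - 18*(2 - 1)) = 1/(-38400 - 18) = 1/(-38418) = -1/38418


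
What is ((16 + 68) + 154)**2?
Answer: 56644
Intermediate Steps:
((16 + 68) + 154)**2 = (84 + 154)**2 = 238**2 = 56644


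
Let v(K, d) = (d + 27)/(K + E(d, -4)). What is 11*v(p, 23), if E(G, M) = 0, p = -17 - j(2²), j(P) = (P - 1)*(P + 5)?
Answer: -25/2 ≈ -12.500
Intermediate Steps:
j(P) = (-1 + P)*(5 + P)
p = -44 (p = -17 - (-5 + (2²)² + 4*2²) = -17 - (-5 + 4² + 4*4) = -17 - (-5 + 16 + 16) = -17 - 1*27 = -17 - 27 = -44)
v(K, d) = (27 + d)/K (v(K, d) = (d + 27)/(K + 0) = (27 + d)/K)
11*v(p, 23) = 11*((27 + 23)/(-44)) = 11*(-1/44*50) = 11*(-25/22) = -25/2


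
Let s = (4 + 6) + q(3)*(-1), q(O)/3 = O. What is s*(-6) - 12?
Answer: -18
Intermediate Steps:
q(O) = 3*O
s = 1 (s = (4 + 6) + (3*3)*(-1) = 10 + 9*(-1) = 10 - 9 = 1)
s*(-6) - 12 = 1*(-6) - 12 = -6 - 12 = -18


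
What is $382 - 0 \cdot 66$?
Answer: $382$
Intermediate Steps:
$382 - 0 \cdot 66 = 382 - 0 = 382 + 0 = 382$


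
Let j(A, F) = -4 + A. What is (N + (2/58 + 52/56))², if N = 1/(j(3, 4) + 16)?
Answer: 39325441/37088100 ≈ 1.0603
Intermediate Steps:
N = 1/15 (N = 1/((-4 + 3) + 16) = 1/(-1 + 16) = 1/15 ≈ 0.066667)
(N + (2/58 + 52/56))² = (1/15 + (2/58 + 52/56))² = (1/15 + (2*(1/58) + 52*(1/56)))² = (1/15 + (1/29 + 13/14))² = (1/15 + 391/406)² = (6271/6090)² = 39325441/37088100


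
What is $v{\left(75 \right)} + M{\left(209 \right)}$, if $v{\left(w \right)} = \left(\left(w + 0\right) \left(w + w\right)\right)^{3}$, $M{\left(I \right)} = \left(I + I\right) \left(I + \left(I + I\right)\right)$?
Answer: $1423828387086$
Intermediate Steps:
$M{\left(I \right)} = 6 I^{2}$ ($M{\left(I \right)} = 2 I \left(I + 2 I\right) = 2 I 3 I = 6 I^{2}$)
$v{\left(w \right)} = 8 w^{6}$ ($v{\left(w \right)} = \left(w 2 w\right)^{3} = \left(2 w^{2}\right)^{3} = 8 w^{6}$)
$v{\left(75 \right)} + M{\left(209 \right)} = 8 \cdot 75^{6} + 6 \cdot 209^{2} = 8 \cdot 177978515625 + 6 \cdot 43681 = 1423828125000 + 262086 = 1423828387086$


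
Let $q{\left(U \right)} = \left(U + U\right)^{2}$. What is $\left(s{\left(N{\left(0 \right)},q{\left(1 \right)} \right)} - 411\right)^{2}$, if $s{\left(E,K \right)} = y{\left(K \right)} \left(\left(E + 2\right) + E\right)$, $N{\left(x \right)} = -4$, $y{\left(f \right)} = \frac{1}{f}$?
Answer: $\frac{680625}{4} \approx 1.7016 \cdot 10^{5}$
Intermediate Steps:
$q{\left(U \right)} = 4 U^{2}$ ($q{\left(U \right)} = \left(2 U\right)^{2} = 4 U^{2}$)
$s{\left(E,K \right)} = \frac{2 + 2 E}{K}$ ($s{\left(E,K \right)} = \frac{\left(E + 2\right) + E}{K} = \frac{\left(2 + E\right) + E}{K} = \frac{2 + 2 E}{K}$)
$\left(s{\left(N{\left(0 \right)},q{\left(1 \right)} \right)} - 411\right)^{2} = \left(\frac{2 \left(1 - 4\right)}{4 \cdot 1^{2}} - 411\right)^{2} = \left(2 \frac{1}{4 \cdot 1} \left(-3\right) - 411\right)^{2} = \left(2 \cdot \frac{1}{4} \left(-3\right) - 411\right)^{2} = \left(- \frac{3}{2} - 411\right)^{2} = \left(- \frac{825}{2}\right)^{2} = \frac{680625}{4}$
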